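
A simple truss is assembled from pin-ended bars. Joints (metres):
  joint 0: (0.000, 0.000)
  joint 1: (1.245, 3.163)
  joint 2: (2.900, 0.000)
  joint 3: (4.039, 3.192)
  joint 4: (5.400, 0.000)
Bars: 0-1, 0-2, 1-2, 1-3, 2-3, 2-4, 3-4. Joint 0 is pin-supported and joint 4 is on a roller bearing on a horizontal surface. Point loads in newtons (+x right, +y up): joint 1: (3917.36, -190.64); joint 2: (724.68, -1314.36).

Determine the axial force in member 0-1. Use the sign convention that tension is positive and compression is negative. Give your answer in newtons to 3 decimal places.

1654.327

N=5 nodes, M=7 members, R=3 reactions → 2N=10, M+R=10
member 0 (0-1): L=3.3992, (cx,cy)=(0.3663,0.9305)
member 1 (0-2): L=2.9000, (cx,cy)=(1.0000,0.0000)
member 2 (1-2): L=3.5698, (cx,cy)=(0.4636,-0.8860)
member 3 (1-3): L=2.7942, (cx,cy)=(0.9999,0.0104)
member 4 (2-3): L=3.3891, (cx,cy)=(0.3361,0.9418)
member 5 (2-4): L=2.5000, (cx,cy)=(1.0000,0.0000)
member 6 (3-4): L=3.4700, (cx,cy)=(0.3922,-0.9199)
solve A·x = −loads:
  F[0-1] = +1654.3268 N (tension)
  F[0-2] = +4036.1228 N (tension)
  F[1-2] = -1980.5553 N (compression)
  F[1-3] = -2393.3680 N (compression)
  F[2-3] = +3258.7552 N (tension)
  F[2-4] = +1298.0539 N (tension)
  F[3-4] = -3309.5522 N (compression)
  Rx@0 = -4642.0400 N
  Ry@0 = -1539.3705 N
  Ry@4 = +3044.3705 N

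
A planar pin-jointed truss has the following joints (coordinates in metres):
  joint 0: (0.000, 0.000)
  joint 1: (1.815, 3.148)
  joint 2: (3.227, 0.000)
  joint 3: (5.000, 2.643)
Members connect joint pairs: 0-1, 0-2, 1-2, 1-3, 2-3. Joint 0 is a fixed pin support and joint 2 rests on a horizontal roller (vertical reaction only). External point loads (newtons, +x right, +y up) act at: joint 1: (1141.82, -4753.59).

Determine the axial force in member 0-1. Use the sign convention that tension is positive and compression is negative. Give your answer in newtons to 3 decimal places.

-1115.178

N=4 nodes, M=5 members, R=3 reactions → 2N=8, M+R=8
member 0 (0-1): L=3.6337, (cx,cy)=(0.4995,0.8663)
member 1 (0-2): L=3.2270, (cx,cy)=(1.0000,0.0000)
member 2 (1-2): L=3.4502, (cx,cy)=(0.4093,-0.9124)
member 3 (1-3): L=3.2248, (cx,cy)=(0.9877,-0.1566)
member 4 (2-3): L=3.1826, (cx,cy)=(0.5571,0.8305)
solve A·x = −loads:
  F[0-1] = -1115.1784 N (compression)
  F[0-2] = +1698.8340 N (tension)
  F[1-2] = -4151.0339 N (compression)
  F[1-3] = -0.0000 N (compression)
  F[2-3] = +0.0000 N (tension)
  Rx@0 = -1141.8200 N
  Ry@0 = +966.1047 N
  Ry@2 = +3787.4853 N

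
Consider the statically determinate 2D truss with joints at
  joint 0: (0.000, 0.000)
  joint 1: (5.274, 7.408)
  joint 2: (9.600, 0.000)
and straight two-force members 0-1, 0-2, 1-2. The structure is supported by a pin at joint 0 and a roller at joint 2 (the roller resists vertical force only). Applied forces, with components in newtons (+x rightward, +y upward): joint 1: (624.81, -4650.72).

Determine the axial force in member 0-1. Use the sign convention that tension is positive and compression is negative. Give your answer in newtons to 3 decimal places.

N=3 nodes, M=3 members, R=3 reactions → 2N=6, M+R=6
member 0 (0-1): L=9.0936, (cx,cy)=(0.5800,0.8146)
member 1 (0-2): L=9.6000, (cx,cy)=(1.0000,0.0000)
member 2 (1-2): L=8.5786, (cx,cy)=(0.5043,-0.8635)
solve A·x = −loads:
  F[0-1] = -1980.7371 N (compression)
  F[0-2] = +1773.5749 N (tension)
  F[1-2] = -3517.0660 N (compression)
  Rx@0 = -624.8100 N
  Ry@0 = +1613.5856 N
  Ry@2 = +3037.1344 N

-1980.737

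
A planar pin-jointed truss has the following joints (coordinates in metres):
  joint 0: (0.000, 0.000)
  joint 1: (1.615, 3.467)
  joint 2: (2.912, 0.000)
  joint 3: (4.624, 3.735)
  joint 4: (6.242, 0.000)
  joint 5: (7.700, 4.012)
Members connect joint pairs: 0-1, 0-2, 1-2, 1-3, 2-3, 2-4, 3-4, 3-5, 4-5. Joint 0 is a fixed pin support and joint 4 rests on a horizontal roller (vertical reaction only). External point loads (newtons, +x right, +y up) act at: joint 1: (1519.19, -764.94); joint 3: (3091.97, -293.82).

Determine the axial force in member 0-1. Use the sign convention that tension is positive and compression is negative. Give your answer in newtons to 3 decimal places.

2262.327

N=6 nodes, M=9 members, R=3 reactions → 2N=12, M+R=12
member 0 (0-1): L=3.8247, (cx,cy)=(0.4223,0.9065)
member 1 (0-2): L=2.9120, (cx,cy)=(1.0000,0.0000)
member 2 (1-2): L=3.7017, (cx,cy)=(0.3504,-0.9366)
member 3 (1-3): L=3.0209, (cx,cy)=(0.9961,0.0887)
member 4 (2-3): L=4.1087, (cx,cy)=(0.4167,0.9091)
member 5 (2-4): L=3.3300, (cx,cy)=(1.0000,0.0000)
member 6 (3-4): L=4.0704, (cx,cy)=(0.3975,-0.9176)
member 7 (3-5): L=3.0884, (cx,cy)=(0.9960,0.0897)
member 8 (4-5): L=4.2687, (cx,cy)=(0.3416,0.9399)
solve A·x = −loads:
  F[0-1] = +2262.3268 N (tension)
  F[0-2] = +3655.8799 N (tension)
  F[1-2] = -2961.2228 N (compression)
  F[1-3] = +475.5278 N (tension)
  F[2-3] = +3050.9766 N (tension)
  F[2-4] = +1347.0367 N (tension)
  F[3-4] = -3388.7373 N (compression)
  F[3-5] = +0.0000 N (tension)
  F[4-5] = +0.0000 N (tension)
  Rx@0 = -4611.1600 N
  Ry@0 = -2050.7468 N
  Ry@4 = +3109.5068 N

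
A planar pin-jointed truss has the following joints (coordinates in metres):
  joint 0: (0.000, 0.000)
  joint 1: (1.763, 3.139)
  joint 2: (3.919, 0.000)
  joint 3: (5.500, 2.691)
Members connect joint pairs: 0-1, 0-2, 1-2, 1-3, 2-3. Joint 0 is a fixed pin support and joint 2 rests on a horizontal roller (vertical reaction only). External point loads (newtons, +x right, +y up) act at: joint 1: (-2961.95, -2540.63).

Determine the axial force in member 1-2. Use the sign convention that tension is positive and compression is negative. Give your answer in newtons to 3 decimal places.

N=4 nodes, M=5 members, R=3 reactions → 2N=8, M+R=8
member 0 (0-1): L=3.6002, (cx,cy)=(0.4897,0.8719)
member 1 (0-2): L=3.9190, (cx,cy)=(1.0000,0.0000)
member 2 (1-2): L=3.8081, (cx,cy)=(0.5662,-0.8243)
member 3 (1-3): L=3.7638, (cx,cy)=(0.9929,-0.1190)
member 4 (2-3): L=3.1211, (cx,cy)=(0.5066,0.8622)
solve A·x = −loads:
  F[0-1] = -4324.0734 N (compression)
  F[0-2] = -844.4769 N (compression)
  F[1-2] = +1491.5844 N (tension)
  F[1-3] = -0.0000 N (tension)
  F[2-3] = +0.0000 N (tension)
  Rx@0 = +2961.9500 N
  Ry@0 = +3770.1351 N
  Ry@2 = -1229.5051 N

1491.584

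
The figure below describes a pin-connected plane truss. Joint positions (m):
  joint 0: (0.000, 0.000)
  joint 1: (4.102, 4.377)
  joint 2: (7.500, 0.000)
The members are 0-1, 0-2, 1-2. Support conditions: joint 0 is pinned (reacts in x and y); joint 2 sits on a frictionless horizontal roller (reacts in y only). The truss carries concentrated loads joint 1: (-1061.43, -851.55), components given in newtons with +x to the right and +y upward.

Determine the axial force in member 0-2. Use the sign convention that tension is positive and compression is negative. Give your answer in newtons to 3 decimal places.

N=3 nodes, M=3 members, R=3 reactions → 2N=6, M+R=6
member 0 (0-1): L=5.9987, (cx,cy)=(0.6838,0.7297)
member 1 (0-2): L=7.5000, (cx,cy)=(1.0000,0.0000)
member 2 (1-2): L=5.5412, (cx,cy)=(0.6132,-0.7899)
solve A·x = −loads:
  F[0-1] = -1377.7156 N (compression)
  F[0-2] = -119.3294 N (compression)
  F[1-2] = +194.5922 N (tension)
  Rx@0 = +1061.4300 N
  Ry@0 = +1005.2595 N
  Ry@2 = -153.7095 N

-119.329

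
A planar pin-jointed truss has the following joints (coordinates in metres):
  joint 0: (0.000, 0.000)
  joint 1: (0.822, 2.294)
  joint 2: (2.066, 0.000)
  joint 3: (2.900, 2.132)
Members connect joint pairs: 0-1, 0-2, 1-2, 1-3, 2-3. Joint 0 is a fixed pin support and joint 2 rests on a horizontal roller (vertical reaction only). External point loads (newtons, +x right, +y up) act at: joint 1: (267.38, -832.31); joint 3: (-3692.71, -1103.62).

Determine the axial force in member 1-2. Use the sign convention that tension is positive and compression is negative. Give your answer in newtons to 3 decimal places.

N=4 nodes, M=5 members, R=3 reactions → 2N=8, M+R=8
member 0 (0-1): L=2.4368, (cx,cy)=(0.3373,0.9414)
member 1 (0-2): L=2.0660, (cx,cy)=(1.0000,0.0000)
member 2 (1-2): L=2.6096, (cx,cy)=(0.4767,-0.8791)
member 3 (1-3): L=2.0843, (cx,cy)=(0.9970,-0.0777)
member 4 (2-3): L=2.2893, (cx,cy)=(0.3643,0.9313)
solve A·x = −loads:
  F[0-1] = -3791.6752 N (compression)
  F[0-2] = -2146.3067 N (compression)
  F[1-2] = +3394.3264 N (tension)
  F[1-3] = -3174.0901 N (compression)
  F[2-3] = -1449.9614 N (compression)
  Rx@0 = +3425.3300 N
  Ry@0 = +3569.4398 N
  Ry@2 = -1633.5098 N

3394.326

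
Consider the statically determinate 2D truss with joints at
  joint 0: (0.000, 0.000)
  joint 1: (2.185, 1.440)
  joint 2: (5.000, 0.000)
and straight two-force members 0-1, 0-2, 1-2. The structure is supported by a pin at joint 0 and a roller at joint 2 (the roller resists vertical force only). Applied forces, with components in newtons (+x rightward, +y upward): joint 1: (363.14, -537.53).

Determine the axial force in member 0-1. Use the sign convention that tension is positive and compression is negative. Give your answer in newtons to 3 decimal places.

-359.897

N=3 nodes, M=3 members, R=3 reactions → 2N=6, M+R=6
member 0 (0-1): L=2.6168, (cx,cy)=(0.8350,0.5503)
member 1 (0-2): L=5.0000, (cx,cy)=(1.0000,0.0000)
member 2 (1-2): L=3.1619, (cx,cy)=(0.8903,-0.4554)
solve A·x = −loads:
  F[0-1] = -359.8967 N (compression)
  F[0-2] = +663.6459 N (tension)
  F[1-2] = -745.4367 N (compression)
  Rx@0 = -363.1400 N
  Ry@0 = +198.0451 N
  Ry@2 = +339.4849 N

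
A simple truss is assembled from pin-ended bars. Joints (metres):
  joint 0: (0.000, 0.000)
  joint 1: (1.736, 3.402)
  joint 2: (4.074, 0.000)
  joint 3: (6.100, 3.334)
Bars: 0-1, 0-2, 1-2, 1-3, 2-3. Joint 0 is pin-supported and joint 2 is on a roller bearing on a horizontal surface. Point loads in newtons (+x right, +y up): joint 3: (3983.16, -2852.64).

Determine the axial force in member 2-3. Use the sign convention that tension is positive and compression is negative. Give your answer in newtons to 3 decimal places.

N=4 nodes, M=5 members, R=3 reactions → 2N=8, M+R=8
member 0 (0-1): L=3.8193, (cx,cy)=(0.4545,0.8907)
member 1 (0-2): L=4.0740, (cx,cy)=(1.0000,0.0000)
member 2 (1-2): L=4.1279, (cx,cy)=(0.5664,-0.8241)
member 3 (1-3): L=4.3645, (cx,cy)=(0.9999,-0.0156)
member 4 (2-3): L=3.9013, (cx,cy)=(0.5193,0.8546)
solve A·x = −loads:
  F[0-1] = +5252.1747 N (tension)
  F[0-2] = +1595.8906 N (tension)
  F[1-2] = -5783.6221 N (compression)
  F[1-3] = +5663.7129 N (tension)
  F[2-3] = -3234.7870 N (compression)
  Rx@0 = -3983.1600 N
  Ry@0 = -4678.2779 N
  Ry@2 = +7530.9179 N

-3234.787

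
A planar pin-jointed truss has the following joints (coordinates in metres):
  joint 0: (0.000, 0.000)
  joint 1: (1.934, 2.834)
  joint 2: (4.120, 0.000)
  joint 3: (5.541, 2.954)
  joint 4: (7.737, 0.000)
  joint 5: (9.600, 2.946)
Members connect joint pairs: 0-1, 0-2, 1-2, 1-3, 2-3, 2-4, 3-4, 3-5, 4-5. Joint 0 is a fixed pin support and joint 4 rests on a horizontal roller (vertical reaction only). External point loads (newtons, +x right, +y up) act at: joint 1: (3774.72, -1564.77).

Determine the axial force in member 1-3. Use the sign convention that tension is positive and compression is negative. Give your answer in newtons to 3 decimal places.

N=6 nodes, M=9 members, R=3 reactions → 2N=12, M+R=12
member 0 (0-1): L=3.4310, (cx,cy)=(0.5637,0.8260)
member 1 (0-2): L=4.1200, (cx,cy)=(1.0000,0.0000)
member 2 (1-2): L=3.5791, (cx,cy)=(0.6108,-0.7918)
member 3 (1-3): L=3.6090, (cx,cy)=(0.9994,0.0333)
member 4 (2-3): L=3.2780, (cx,cy)=(0.4335,0.9012)
member 5 (2-4): L=3.6170, (cx,cy)=(1.0000,0.0000)
member 6 (3-4): L=3.6808, (cx,cy)=(0.5966,-0.8025)
member 7 (3-5): L=4.0590, (cx,cy)=(1.0000,-0.0020)
member 8 (4-5): L=3.4856, (cx,cy)=(0.5345,0.8452)
solve A·x = −loads:
  F[0-1] = +253.0543 N (tension)
  F[0-2] = +3632.0782 N (tension)
  F[1-2] = -2332.9021 N (compression)
  F[1-3] = -2208.4481 N (compression)
  F[2-3] = +2049.8362 N (tension)
  F[2-4] = +1318.6341 N (tension)
  F[3-4] = -2210.2332 N (compression)
  F[3-5] = +0.0000 N (tension)
  F[4-5] = -0.0000 N (compression)
  Rx@0 = -3774.7200 N
  Ry@0 = -209.0211 N
  Ry@4 = +1773.7911 N

-2208.448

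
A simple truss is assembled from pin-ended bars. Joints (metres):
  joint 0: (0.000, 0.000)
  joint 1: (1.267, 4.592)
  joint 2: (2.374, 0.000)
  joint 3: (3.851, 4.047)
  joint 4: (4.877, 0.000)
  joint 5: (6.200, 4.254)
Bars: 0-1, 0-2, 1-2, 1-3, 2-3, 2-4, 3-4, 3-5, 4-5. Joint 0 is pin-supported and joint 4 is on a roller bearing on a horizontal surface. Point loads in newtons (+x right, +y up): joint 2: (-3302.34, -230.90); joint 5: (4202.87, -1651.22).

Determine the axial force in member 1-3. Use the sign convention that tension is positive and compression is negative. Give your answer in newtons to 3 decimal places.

2224.101

N=6 nodes, M=9 members, R=3 reactions → 2N=12, M+R=12
member 0 (0-1): L=4.7636, (cx,cy)=(0.2660,0.9640)
member 1 (0-2): L=2.3740, (cx,cy)=(1.0000,0.0000)
member 2 (1-2): L=4.7235, (cx,cy)=(0.2344,-0.9722)
member 3 (1-3): L=2.6408, (cx,cy)=(0.9785,-0.2064)
member 4 (2-3): L=4.3081, (cx,cy)=(0.3428,0.9394)
member 5 (2-4): L=2.5030, (cx,cy)=(1.0000,0.0000)
member 6 (3-4): L=4.1750, (cx,cy)=(0.2457,-0.9693)
member 7 (3-5): L=2.3581, (cx,cy)=(0.9961,0.0878)
member 8 (4-5): L=4.4550, (cx,cy)=(0.2970,0.9549)
solve A·x = −loads:
  F[0-1] = +4144.7071 N (tension)
  F[0-2] = -201.8630 N (compression)
  F[1-2] = -4582.0148 N (compression)
  F[1-3] = +2224.1008 N (tension)
  F[2-3] = +4987.5910 N (tension)
  F[2-4] = +316.6887 N (tension)
  F[3-4] = -3919.1648 N (compression)
  F[3-5] = +4868.0954 N (tension)
  F[4-5] = -2176.7542 N (compression)
  Rx@0 = -900.5300 N
  Ry@0 = -3995.4132 N
  Ry@4 = +5877.5332 N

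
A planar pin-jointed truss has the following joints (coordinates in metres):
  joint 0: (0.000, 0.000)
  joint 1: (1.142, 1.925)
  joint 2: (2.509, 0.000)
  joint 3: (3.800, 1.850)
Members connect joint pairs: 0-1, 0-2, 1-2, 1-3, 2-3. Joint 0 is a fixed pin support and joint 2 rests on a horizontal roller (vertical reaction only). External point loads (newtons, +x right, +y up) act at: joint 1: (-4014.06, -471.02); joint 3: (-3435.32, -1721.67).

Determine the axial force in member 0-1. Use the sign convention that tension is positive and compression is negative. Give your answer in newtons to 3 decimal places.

-5794.473

N=4 nodes, M=5 members, R=3 reactions → 2N=8, M+R=8
member 0 (0-1): L=2.2383, (cx,cy)=(0.5102,0.8600)
member 1 (0-2): L=2.5090, (cx,cy)=(1.0000,0.0000)
member 2 (1-2): L=2.3610, (cx,cy)=(0.5790,-0.8153)
member 3 (1-3): L=2.6591, (cx,cy)=(0.9996,-0.0282)
member 4 (2-3): L=2.2559, (cx,cy)=(0.5723,0.8201)
solve A·x = −loads:
  F[0-1] = -5794.4730 N (compression)
  F[0-2] = -4492.9314 N (compression)
  F[1-2] = +5610.3471 N (tension)
  F[1-3] = -2191.6084 N (compression)
  F[2-3] = -2174.8122 N (compression)
  Rx@0 = +7449.3800 N
  Ry@0 = +4983.5057 N
  Ry@2 = -2790.8157 N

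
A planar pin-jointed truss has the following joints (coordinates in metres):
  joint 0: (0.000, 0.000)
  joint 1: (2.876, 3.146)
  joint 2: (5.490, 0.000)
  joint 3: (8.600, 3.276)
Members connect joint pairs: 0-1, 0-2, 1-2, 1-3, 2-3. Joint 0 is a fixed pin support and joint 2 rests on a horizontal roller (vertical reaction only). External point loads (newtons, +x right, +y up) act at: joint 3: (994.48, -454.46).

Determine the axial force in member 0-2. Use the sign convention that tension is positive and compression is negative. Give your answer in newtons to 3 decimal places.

N=4 nodes, M=5 members, R=3 reactions → 2N=8, M+R=8
member 0 (0-1): L=4.2625, (cx,cy)=(0.6747,0.7381)
member 1 (0-2): L=5.4900, (cx,cy)=(1.0000,0.0000)
member 2 (1-2): L=4.0903, (cx,cy)=(0.6391,-0.7691)
member 3 (1-3): L=5.7255, (cx,cy)=(0.9997,0.0227)
member 4 (2-3): L=4.5171, (cx,cy)=(0.6885,0.7252)
solve A·x = −loads:
  F[0-1] = +1152.8355 N (tension)
  F[0-2] = +216.6326 N (tension)
  F[1-2] = -1063.2284 N (compression)
  F[1-3] = +1457.7085 N (tension)
  F[2-3] = -672.2689 N (compression)
  Rx@0 = -994.4800 N
  Ry@0 = -850.8720 N
  Ry@2 = +1305.3320 N

216.633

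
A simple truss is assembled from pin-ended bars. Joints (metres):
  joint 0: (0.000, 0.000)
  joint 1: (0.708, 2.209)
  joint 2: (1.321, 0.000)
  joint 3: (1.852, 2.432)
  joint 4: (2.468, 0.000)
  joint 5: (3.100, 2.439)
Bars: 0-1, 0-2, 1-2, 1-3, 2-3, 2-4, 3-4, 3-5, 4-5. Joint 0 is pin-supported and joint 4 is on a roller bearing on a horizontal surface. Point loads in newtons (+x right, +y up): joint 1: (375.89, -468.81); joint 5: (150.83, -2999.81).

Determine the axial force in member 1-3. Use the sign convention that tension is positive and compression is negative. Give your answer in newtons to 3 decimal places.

N=6 nodes, M=9 members, R=3 reactions → 2N=12, M+R=12
member 0 (0-1): L=2.3197, (cx,cy)=(0.3052,0.9523)
member 1 (0-2): L=1.3210, (cx,cy)=(1.0000,0.0000)
member 2 (1-2): L=2.2925, (cx,cy)=(0.2674,-0.9636)
member 3 (1-3): L=1.1655, (cx,cy)=(0.9815,0.1913)
member 4 (2-3): L=2.4893, (cx,cy)=(0.2133,0.9770)
member 5 (2-4): L=1.1470, (cx,cy)=(1.0000,0.0000)
member 6 (3-4): L=2.5088, (cx,cy)=(0.2455,-0.9694)
member 7 (3-5): L=1.2480, (cx,cy)=(1.0000,0.0056)
member 8 (4-5): L=2.5196, (cx,cy)=(0.2508,0.9680)
solve A·x = −loads:
  F[0-1] = +965.4303 N (tension)
  F[0-2] = +232.0575 N (tension)
  F[1-2] = -1382.2913 N (compression)
  F[1-3] = +293.8203 N (tension)
  F[2-3] = +1363.3362 N (tension)
  F[2-4] = -428.3802 N (compression)
  F[3-4] = -1426.6329 N (compression)
  F[3-5] = +929.5141 N (tension)
  F[4-5] = -3104.2701 N (compression)
  Rx@0 = -526.7200 N
  Ry@0 = -919.3637 N
  Ry@4 = +4387.9837 N

293.820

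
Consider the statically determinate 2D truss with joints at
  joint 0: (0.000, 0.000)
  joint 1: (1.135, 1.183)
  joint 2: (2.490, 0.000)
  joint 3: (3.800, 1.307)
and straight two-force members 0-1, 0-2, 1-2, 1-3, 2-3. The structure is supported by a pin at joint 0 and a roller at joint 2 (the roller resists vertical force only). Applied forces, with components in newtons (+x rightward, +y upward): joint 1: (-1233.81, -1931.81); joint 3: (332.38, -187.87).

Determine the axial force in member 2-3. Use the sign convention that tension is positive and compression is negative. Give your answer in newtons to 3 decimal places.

-301.973

N=4 nodes, M=5 members, R=3 reactions → 2N=8, M+R=8
member 0 (0-1): L=1.6394, (cx,cy)=(0.6923,0.7216)
member 1 (0-2): L=2.4900, (cx,cy)=(1.0000,0.0000)
member 2 (1-2): L=1.7988, (cx,cy)=(0.7533,-0.6577)
member 3 (1-3): L=2.6679, (cx,cy)=(0.9989,0.0465)
member 4 (2-3): L=1.8505, (cx,cy)=(0.7079,0.7063)
solve A·x = −loads:
  F[0-1] = -1890.4305 N (compression)
  F[0-2] = +407.3452 N (tension)
  F[1-2] = -824.5282 N (compression)
  F[1-3] = +546.7424 N (tension)
  F[2-3] = -301.9726 N (compression)
  Rx@0 = +901.4300 N
  Ry@0 = +1364.1243 N
  Ry@2 = +755.5557 N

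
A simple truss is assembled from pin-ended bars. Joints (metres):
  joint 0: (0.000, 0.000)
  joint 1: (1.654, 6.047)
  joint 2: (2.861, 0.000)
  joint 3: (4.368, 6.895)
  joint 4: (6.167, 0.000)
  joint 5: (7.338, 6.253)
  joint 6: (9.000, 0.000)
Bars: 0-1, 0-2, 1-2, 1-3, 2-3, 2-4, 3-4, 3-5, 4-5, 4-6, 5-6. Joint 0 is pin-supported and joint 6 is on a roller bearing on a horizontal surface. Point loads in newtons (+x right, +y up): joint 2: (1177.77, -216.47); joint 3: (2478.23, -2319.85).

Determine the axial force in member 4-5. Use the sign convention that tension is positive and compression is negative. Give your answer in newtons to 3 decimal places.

2850.869

N=7 nodes, M=11 members, R=3 reactions → 2N=14, M+R=14
member 0 (0-1): L=6.2691, (cx,cy)=(0.2638,0.9646)
member 1 (0-2): L=2.8610, (cx,cy)=(1.0000,0.0000)
member 2 (1-2): L=6.1663, (cx,cy)=(0.1957,-0.9807)
member 3 (1-3): L=2.8434, (cx,cy)=(0.9545,0.2982)
member 4 (2-3): L=7.0578, (cx,cy)=(0.2135,0.9769)
member 5 (2-4): L=3.3060, (cx,cy)=(1.0000,0.0000)
member 6 (3-4): L=7.1258, (cx,cy)=(0.2525,-0.9676)
member 7 (3-5): L=3.0386, (cx,cy)=(0.9774,-0.2113)
member 8 (4-5): L=6.3617, (cx,cy)=(0.1841,0.9829)
member 9 (4-6): L=2.8330, (cx,cy)=(1.0000,0.0000)
member 10 (5-6): L=6.4701, (cx,cy)=(0.2569,-0.9664)
solve A·x = −loads:
  F[0-1] = +577.4535 N (tension)
  F[0-2] = +3503.6489 N (tension)
  F[1-2] = -488.9452 N (compression)
  F[1-3] = +259.8849 N (tension)
  F[2-3] = +712.3858 N (tension)
  F[2-4] = +2078.0606 N (tension)
  F[3-4] = -2895.9664 N (compression)
  F[3-5] = -1378.0487 N (compression)
  F[4-5] = +2850.8694 N (tension)
  F[4-6] = +822.1793 N (tension)
  F[5-6] = -3200.7135 N (compression)
  Rx@0 = -3656.0000 N
  Ry@0 = -556.9935 N
  Ry@6 = +3093.3135 N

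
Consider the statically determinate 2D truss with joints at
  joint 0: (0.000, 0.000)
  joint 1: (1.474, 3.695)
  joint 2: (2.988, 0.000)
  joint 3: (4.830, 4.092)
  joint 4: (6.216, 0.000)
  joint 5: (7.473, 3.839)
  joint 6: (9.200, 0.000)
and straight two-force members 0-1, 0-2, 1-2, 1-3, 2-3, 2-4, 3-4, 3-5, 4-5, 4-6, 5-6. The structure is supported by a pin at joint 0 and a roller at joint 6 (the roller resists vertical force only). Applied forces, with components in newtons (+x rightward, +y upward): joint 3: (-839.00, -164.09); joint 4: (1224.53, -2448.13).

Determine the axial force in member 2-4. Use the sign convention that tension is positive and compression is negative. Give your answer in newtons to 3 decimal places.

N=7 nodes, M=11 members, R=3 reactions → 2N=14, M+R=14
member 0 (0-1): L=3.9782, (cx,cy)=(0.3705,0.9288)
member 1 (0-2): L=2.9880, (cx,cy)=(1.0000,0.0000)
member 2 (1-2): L=3.9931, (cx,cy)=(0.3791,-0.9253)
member 3 (1-3): L=3.3794, (cx,cy)=(0.9931,0.1175)
member 4 (2-3): L=4.4875, (cx,cy)=(0.4105,0.9119)
member 5 (2-4): L=3.2280, (cx,cy)=(1.0000,0.0000)
member 6 (3-4): L=4.3204, (cx,cy)=(0.3208,-0.9471)
member 7 (3-5): L=2.6551, (cx,cy)=(0.9954,-0.0953)
member 8 (4-5): L=4.0396, (cx,cy)=(0.3112,0.9504)
member 9 (4-6): L=2.9840, (cx,cy)=(1.0000,0.0000)
member 10 (5-6): L=4.2096, (cx,cy)=(0.4103,-0.9120)
solve A·x = −loads:
  F[0-1] = -1340.5794 N (compression)
  F[0-2] = +882.2465 N (tension)
  F[1-2] = +1222.8586 N (tension)
  F[1-3] = -967.0590 N (compression)
  F[2-3] = -1240.9143 N (compression)
  F[2-4] = +1855.2582 N (tension)
  F[3-4] = +1245.5292 N (tension)
  F[3-5] = -1035.0124 N (compression)
  F[4-5] = +1334.6972 N (tension)
  F[4-6] = +614.9807 N (tension)
  F[5-6] = -1499.0169 N (compression)
  Rx@0 = -385.5300 N
  Ry@0 = +1245.1610 N
  Ry@6 = +1367.0590 N

1855.258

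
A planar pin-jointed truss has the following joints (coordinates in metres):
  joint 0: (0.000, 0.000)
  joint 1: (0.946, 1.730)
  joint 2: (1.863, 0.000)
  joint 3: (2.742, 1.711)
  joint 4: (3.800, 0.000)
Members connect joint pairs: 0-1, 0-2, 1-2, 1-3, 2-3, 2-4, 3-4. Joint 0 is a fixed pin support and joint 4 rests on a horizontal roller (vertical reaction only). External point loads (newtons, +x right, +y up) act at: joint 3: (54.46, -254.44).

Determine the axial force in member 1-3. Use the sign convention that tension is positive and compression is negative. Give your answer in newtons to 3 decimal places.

N=5 nodes, M=7 members, R=3 reactions → 2N=10, M+R=10
member 0 (0-1): L=1.9718, (cx,cy)=(0.4798,0.8774)
member 1 (0-2): L=1.8630, (cx,cy)=(1.0000,0.0000)
member 2 (1-2): L=1.9580, (cx,cy)=(0.4683,-0.8836)
member 3 (1-3): L=1.7961, (cx,cy)=(0.9999,-0.0106)
member 4 (2-3): L=1.9236, (cx,cy)=(0.4570,0.8895)
member 5 (2-4): L=1.9370, (cx,cy)=(1.0000,0.0000)
member 6 (3-4): L=2.0117, (cx,cy)=(0.5259,-0.8505)
solve A·x = −loads:
  F[0-1] = -52.7930 N (compression)
  F[0-2] = +79.7888 N (tension)
  F[1-2] = +53.0255 N (tension)
  F[1-3] = -50.1652 N (compression)
  F[2-3] = -52.6717 N (compression)
  F[2-4] = +128.6913 N (tension)
  F[3-4] = -244.6944 N (compression)
  Rx@0 = -54.4600 N
  Ry@0 = +46.3201 N
  Ry@4 = +208.1199 N

-50.165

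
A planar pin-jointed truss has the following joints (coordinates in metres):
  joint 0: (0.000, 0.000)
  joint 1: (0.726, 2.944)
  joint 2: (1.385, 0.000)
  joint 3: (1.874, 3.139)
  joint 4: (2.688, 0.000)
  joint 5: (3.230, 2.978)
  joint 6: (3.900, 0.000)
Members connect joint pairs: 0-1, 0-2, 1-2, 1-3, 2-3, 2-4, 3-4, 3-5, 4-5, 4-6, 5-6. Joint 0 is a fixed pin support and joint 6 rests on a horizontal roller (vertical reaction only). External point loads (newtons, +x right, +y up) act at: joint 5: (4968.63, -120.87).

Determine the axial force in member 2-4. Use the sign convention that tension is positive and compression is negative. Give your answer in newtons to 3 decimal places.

N=7 nodes, M=11 members, R=3 reactions → 2N=14, M+R=14
member 0 (0-1): L=3.0322, (cx,cy)=(0.2394,0.9709)
member 1 (0-2): L=1.3850, (cx,cy)=(1.0000,0.0000)
member 2 (1-2): L=3.0169, (cx,cy)=(0.2184,-0.9759)
member 3 (1-3): L=1.1644, (cx,cy)=(0.9859,0.1675)
member 4 (2-3): L=3.1769, (cx,cy)=(0.1539,0.9881)
member 5 (2-4): L=1.3030, (cx,cy)=(1.0000,0.0000)
member 6 (3-4): L=3.2428, (cx,cy)=(0.2510,-0.9680)
member 7 (3-5): L=1.3655, (cx,cy)=(0.9930,-0.1179)
member 8 (4-5): L=3.0269, (cx,cy)=(0.1791,0.9838)
member 9 (4-6): L=1.2120, (cx,cy)=(1.0000,0.0000)
member 10 (5-6): L=3.0524, (cx,cy)=(0.2195,-0.9756)
solve A·x = −loads:
  F[0-1] = +3886.2679 N (tension)
  F[0-2] = +4038.1392 N (tension)
  F[1-2] = -3568.9415 N (compression)
  F[1-3] = +1734.5830 N (tension)
  F[2-3] = +3524.7599 N (tension)
  F[2-4] = +2715.9912 N (tension)
  F[3-4] = -4306.9468 N (compression)
  F[3-5] = +3357.1659 N (tension)
  F[4-5] = +4237.5377 N (tension)
  F[4-6] = +876.1071 N (tension)
  F[5-6] = -3991.4382 N (compression)
  Rx@0 = -4968.6300 N
  Ry@0 = -3773.2301 N
  Ry@6 = +3894.1001 N

2715.991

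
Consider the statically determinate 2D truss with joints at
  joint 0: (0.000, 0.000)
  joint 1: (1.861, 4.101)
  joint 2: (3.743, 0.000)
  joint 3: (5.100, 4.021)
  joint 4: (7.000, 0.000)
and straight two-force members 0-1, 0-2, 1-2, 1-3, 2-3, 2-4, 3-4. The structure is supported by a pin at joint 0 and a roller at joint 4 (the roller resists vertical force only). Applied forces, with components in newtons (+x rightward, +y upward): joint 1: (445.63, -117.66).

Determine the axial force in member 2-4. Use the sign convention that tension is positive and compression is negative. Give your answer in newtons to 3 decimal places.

N=5 nodes, M=7 members, R=3 reactions → 2N=10, M+R=10
member 0 (0-1): L=4.5035, (cx,cy)=(0.4132,0.9106)
member 1 (0-2): L=3.7430, (cx,cy)=(1.0000,0.0000)
member 2 (1-2): L=4.5122, (cx,cy)=(0.4171,-0.9089)
member 3 (1-3): L=3.2400, (cx,cy)=(0.9997,-0.0247)
member 4 (2-3): L=4.2438, (cx,cy)=(0.3198,0.9475)
member 5 (2-4): L=3.2570, (cx,cy)=(1.0000,0.0000)
member 6 (3-4): L=4.4473, (cx,cy)=(0.4272,-0.9041)
solve A·x = −loads:
  F[0-1] = +191.8422 N (tension)
  F[0-2] = +366.3543 N (tension)
  F[1-2] = -315.2895 N (compression)
  F[1-3] = -234.9219 N (compression)
  F[2-3] = +302.4339 N (tension)
  F[2-4] = +138.1440 N (tension)
  F[3-4] = -323.3511 N (compression)
  Rx@0 = -445.6300 N
  Ry@0 = -174.6963 N
  Ry@4 = +292.3563 N

138.144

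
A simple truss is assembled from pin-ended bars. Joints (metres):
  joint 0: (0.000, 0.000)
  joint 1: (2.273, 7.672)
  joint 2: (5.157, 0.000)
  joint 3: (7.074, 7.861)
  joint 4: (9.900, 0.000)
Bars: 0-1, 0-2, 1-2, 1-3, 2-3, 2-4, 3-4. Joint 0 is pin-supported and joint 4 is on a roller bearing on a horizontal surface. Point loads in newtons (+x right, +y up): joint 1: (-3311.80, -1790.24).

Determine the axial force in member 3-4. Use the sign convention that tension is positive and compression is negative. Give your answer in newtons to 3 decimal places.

2290.497

N=5 nodes, M=7 members, R=3 reactions → 2N=10, M+R=10
member 0 (0-1): L=8.0016, (cx,cy)=(0.2841,0.9588)
member 1 (0-2): L=5.1570, (cx,cy)=(1.0000,0.0000)
member 2 (1-2): L=8.1962, (cx,cy)=(0.3519,-0.9360)
member 3 (1-3): L=4.8047, (cx,cy)=(0.9992,0.0393)
member 4 (2-3): L=8.0914, (cx,cy)=(0.2369,0.9715)
member 5 (2-4): L=4.7430, (cx,cy)=(1.0000,0.0000)
member 6 (3-4): L=8.3535, (cx,cy)=(0.3383,-0.9410)
solve A·x = −loads:
  F[0-1] = -4115.2145 N (compression)
  F[0-2] = -2142.8031 N (compression)
  F[1-2] = +2357.9332 N (tension)
  F[1-3] = +1314.1293 N (tension)
  F[2-3] = -2271.8190 N (compression)
  F[2-4] = -774.8747 N (compression)
  F[3-4] = +2290.4973 N (tension)
  Rx@0 = +3311.8000 N
  Ry@0 = +3945.6859 N
  Ry@4 = -2155.4459 N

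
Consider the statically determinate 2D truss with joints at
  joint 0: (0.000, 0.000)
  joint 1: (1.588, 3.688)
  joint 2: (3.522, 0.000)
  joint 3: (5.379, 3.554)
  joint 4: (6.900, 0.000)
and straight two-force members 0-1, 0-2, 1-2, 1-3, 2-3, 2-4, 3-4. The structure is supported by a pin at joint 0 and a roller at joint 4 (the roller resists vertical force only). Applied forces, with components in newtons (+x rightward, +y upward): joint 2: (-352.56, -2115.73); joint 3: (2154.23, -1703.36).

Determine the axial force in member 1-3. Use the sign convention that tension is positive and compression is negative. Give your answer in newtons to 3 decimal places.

N=5 nodes, M=7 members, R=3 reactions → 2N=10, M+R=10
member 0 (0-1): L=4.0154, (cx,cy)=(0.3955,0.9185)
member 1 (0-2): L=3.5220, (cx,cy)=(1.0000,0.0000)
member 2 (1-2): L=4.1643, (cx,cy)=(0.4644,-0.8856)
member 3 (1-3): L=3.7934, (cx,cy)=(0.9994,-0.0353)
member 4 (2-3): L=4.0099, (cx,cy)=(0.4631,0.8863)
member 5 (2-4): L=3.3780, (cx,cy)=(1.0000,0.0000)
member 6 (3-4): L=3.8658, (cx,cy)=(0.3935,-0.9193)
solve A·x = −loads:
  F[0-1] = -328.4612 N (compression)
  F[0-2] = +1931.5704 N (tension)
  F[1-2] = +352.3640 N (tension)
  F[1-3] = -293.7285 N (compression)
  F[2-3] = +2035.0466 N (tension)
  F[2-4] = +1505.3393 N (tension)
  F[3-4] = -3825.9898 N (compression)
  Rx@0 = -1801.6700 N
  Ry@0 = +301.6831 N
  Ry@4 = +3517.4069 N

-293.729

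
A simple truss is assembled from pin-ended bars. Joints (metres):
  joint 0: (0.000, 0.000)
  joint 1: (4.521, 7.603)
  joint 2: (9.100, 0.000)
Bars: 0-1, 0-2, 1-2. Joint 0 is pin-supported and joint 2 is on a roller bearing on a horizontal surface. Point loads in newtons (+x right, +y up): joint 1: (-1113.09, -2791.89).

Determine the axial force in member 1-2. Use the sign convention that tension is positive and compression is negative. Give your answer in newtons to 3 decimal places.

N=3 nodes, M=3 members, R=3 reactions → 2N=6, M+R=6
member 0 (0-1): L=8.8456, (cx,cy)=(0.5111,0.8595)
member 1 (0-2): L=9.1000, (cx,cy)=(1.0000,0.0000)
member 2 (1-2): L=8.8754, (cx,cy)=(0.5159,-0.8566)
solve A·x = −loads:
  F[0-1] = -2716.4228 N (compression)
  F[0-2] = +275.2743 N (tension)
  F[1-2] = -533.5601 N (compression)
  Rx@0 = +1113.0900 N
  Ry@0 = +2334.8228 N
  Ry@2 = +457.0672 N

-533.560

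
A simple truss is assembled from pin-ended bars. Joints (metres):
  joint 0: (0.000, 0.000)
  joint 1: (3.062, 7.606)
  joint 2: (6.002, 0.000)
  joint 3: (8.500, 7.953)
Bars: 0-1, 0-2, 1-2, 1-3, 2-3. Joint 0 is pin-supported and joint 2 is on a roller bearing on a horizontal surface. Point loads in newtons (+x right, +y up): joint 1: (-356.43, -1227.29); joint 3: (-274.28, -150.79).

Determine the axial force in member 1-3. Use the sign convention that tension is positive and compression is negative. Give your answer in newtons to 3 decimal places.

-232.030

N=4 nodes, M=5 members, R=3 reactions → 2N=8, M+R=8
member 0 (0-1): L=8.1992, (cx,cy)=(0.3735,0.9277)
member 1 (0-2): L=6.0020, (cx,cy)=(1.0000,0.0000)
member 2 (1-2): L=8.1544, (cx,cy)=(0.3605,-0.9327)
member 3 (1-3): L=5.4491, (cx,cy)=(0.9980,0.0637)
member 4 (2-3): L=8.3361, (cx,cy)=(0.2997,0.9540)
solve A·x = −loads:
  F[0-1] = -1459.1003 N (compression)
  F[0-2] = -85.8082 N (compression)
  F[1-2] = +119.5063 N (tension)
  F[1-3] = -232.0295 N (compression)
  F[2-3] = -142.5657 N (compression)
  Rx@0 = +630.7100 N
  Ry@0 = +1353.5346 N
  Ry@2 = +24.5454 N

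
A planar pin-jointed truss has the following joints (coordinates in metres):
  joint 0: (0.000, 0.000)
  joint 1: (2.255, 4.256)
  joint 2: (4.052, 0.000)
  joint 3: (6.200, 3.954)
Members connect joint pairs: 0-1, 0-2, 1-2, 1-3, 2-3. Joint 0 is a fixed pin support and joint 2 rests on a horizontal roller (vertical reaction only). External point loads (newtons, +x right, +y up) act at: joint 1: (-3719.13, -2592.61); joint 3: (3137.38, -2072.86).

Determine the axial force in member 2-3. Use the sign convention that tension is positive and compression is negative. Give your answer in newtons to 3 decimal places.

N=4 nodes, M=5 members, R=3 reactions → 2N=8, M+R=8
member 0 (0-1): L=4.8165, (cx,cy)=(0.4682,0.8836)
member 1 (0-2): L=4.0520, (cx,cy)=(1.0000,0.0000)
member 2 (1-2): L=4.6198, (cx,cy)=(0.3890,-0.9212)
member 3 (1-3): L=3.9565, (cx,cy)=(0.9971,-0.0763)
member 4 (2-3): L=4.4998, (cx,cy)=(0.4774,0.8787)
solve A·x = −loads:
  F[0-1] = -1013.7858 N (compression)
  F[0-2] = -107.1123 N (compression)
  F[1-2] = -2181.9802 N (compression)
  F[1-3] = +4105.2068 N (tension)
  F[2-3] = -2002.3823 N (compression)
  Rx@0 = +581.7500 N
  Ry@0 = +895.8128 N
  Ry@2 = +3769.6572 N

-2002.382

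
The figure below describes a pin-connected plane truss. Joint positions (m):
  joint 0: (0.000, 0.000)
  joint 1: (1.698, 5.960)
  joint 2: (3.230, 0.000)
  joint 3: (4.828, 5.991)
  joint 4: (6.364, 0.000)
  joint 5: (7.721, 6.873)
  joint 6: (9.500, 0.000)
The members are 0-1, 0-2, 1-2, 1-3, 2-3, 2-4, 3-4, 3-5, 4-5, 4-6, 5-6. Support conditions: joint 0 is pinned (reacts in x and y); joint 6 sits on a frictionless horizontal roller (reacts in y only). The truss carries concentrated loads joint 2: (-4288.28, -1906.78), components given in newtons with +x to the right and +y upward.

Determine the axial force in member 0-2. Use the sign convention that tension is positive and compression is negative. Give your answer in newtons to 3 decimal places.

N=7 nodes, M=11 members, R=3 reactions → 2N=14, M+R=14
member 0 (0-1): L=6.1972, (cx,cy)=(0.2740,0.9617)
member 1 (0-2): L=3.2300, (cx,cy)=(1.0000,0.0000)
member 2 (1-2): L=6.1537, (cx,cy)=(0.2490,-0.9685)
member 3 (1-3): L=3.1302, (cx,cy)=(1.0000,0.0099)
member 4 (2-3): L=6.2005, (cx,cy)=(0.2577,0.9662)
member 5 (2-4): L=3.1340, (cx,cy)=(1.0000,0.0000)
member 6 (3-4): L=6.1848, (cx,cy)=(0.2484,-0.9687)
member 7 (3-5): L=3.0245, (cx,cy)=(0.9565,0.2916)
member 8 (4-5): L=7.0057, (cx,cy)=(0.1937,0.9811)
member 9 (4-6): L=3.1360, (cx,cy)=(1.0000,0.0000)
member 10 (5-6): L=7.0995, (cx,cy)=(0.2506,-0.9681)
solve A·x = −loads:
  F[0-1] = -1308.5522 N (compression)
  F[0-2] = -3929.7414 N (compression)
  F[1-2] = +1292.4288 N (tension)
  F[1-3] = -680.3272 N (compression)
  F[2-3] = +677.9447 N (tension)
  F[2-4] = +505.5720 N (tension)
  F[3-4] = -768.3375 N (compression)
  F[3-5] = -329.0567 N (compression)
  F[4-5] = +758.6333 N (tension)
  F[4-6] = +167.8066 N (tension)
  F[5-6] = -669.6706 N (compression)
  Rx@0 = +4288.2800 N
  Ry@0 = +1258.4748 N
  Ry@6 = +648.3052 N

-3929.741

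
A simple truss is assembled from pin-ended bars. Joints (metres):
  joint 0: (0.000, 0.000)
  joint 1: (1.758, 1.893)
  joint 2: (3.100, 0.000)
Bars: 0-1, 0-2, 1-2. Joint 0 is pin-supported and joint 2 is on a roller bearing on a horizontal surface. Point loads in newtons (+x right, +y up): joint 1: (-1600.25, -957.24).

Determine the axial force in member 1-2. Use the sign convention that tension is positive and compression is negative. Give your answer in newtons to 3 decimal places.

N=3 nodes, M=3 members, R=3 reactions → 2N=6, M+R=6
member 0 (0-1): L=2.5834, (cx,cy)=(0.6805,0.7328)
member 1 (0-2): L=3.1000, (cx,cy)=(1.0000,0.0000)
member 2 (1-2): L=2.3204, (cx,cy)=(0.5783,-0.8158)
solve A·x = −loads:
  F[0-1] = -1899.1104 N (compression)
  F[0-2] = -307.9136 N (compression)
  F[1-2] = +532.4093 N (tension)
  Rx@0 = +1600.2500 N
  Ry@0 = +1391.5772 N
  Ry@2 = -434.3372 N

532.409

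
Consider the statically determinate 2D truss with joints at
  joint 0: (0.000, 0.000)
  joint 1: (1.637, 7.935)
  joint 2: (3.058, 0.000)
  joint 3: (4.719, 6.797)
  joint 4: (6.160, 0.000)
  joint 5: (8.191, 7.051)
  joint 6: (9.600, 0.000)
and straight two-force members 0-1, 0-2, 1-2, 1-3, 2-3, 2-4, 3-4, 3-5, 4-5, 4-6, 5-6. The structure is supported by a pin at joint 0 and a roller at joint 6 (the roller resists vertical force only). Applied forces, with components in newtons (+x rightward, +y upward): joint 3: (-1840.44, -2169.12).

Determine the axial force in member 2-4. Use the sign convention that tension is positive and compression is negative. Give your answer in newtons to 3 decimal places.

-170.057

N=7 nodes, M=11 members, R=3 reactions → 2N=14, M+R=14
member 0 (0-1): L=8.1021, (cx,cy)=(0.2020,0.9794)
member 1 (0-2): L=3.0580, (cx,cy)=(1.0000,0.0000)
member 2 (1-2): L=8.0612, (cx,cy)=(0.1763,-0.9843)
member 3 (1-3): L=3.2854, (cx,cy)=(0.9381,-0.3464)
member 4 (2-3): L=6.9970, (cx,cy)=(0.2374,0.9714)
member 5 (2-4): L=3.1020, (cx,cy)=(1.0000,0.0000)
member 6 (3-4): L=6.9481, (cx,cy)=(0.2074,-0.9783)
member 7 (3-5): L=3.4813, (cx,cy)=(0.9973,0.0730)
member 8 (4-5): L=7.3377, (cx,cy)=(0.2768,0.9609)
member 9 (4-6): L=3.4400, (cx,cy)=(1.0000,0.0000)
member 10 (5-6): L=7.1904, (cx,cy)=(0.1960,-0.9806)
solve A·x = −loads:
  F[0-1] = -2456.5968 N (compression)
  F[0-2] = -1344.0934 N (compression)
  F[1-2] = +2816.6395 N (tension)
  F[1-3] = -1058.3721 N (compression)
  F[2-3] = -2854.1178 N (compression)
  F[2-4] = -170.0572 N (compression)
  F[3-4] = +250.9012 N (tension)
  F[3-5] = +118.3367 N (tension)
  F[4-5] = -255.4252 N (compression)
  F[4-6] = -47.3221 N (compression)
  F[5-6] = +241.4937 N (tension)
  Rx@0 = +1840.4400 N
  Ry@0 = +2405.9318 N
  Ry@6 = -236.8118 N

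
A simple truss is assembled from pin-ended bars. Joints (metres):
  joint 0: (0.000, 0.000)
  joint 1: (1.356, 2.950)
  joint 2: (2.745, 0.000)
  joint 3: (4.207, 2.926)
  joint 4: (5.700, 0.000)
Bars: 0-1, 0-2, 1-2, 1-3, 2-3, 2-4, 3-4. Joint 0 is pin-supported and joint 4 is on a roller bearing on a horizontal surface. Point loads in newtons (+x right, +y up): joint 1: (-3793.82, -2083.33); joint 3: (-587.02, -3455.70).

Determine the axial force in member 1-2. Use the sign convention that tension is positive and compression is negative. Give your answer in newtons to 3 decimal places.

2952.714

N=5 nodes, M=7 members, R=3 reactions → 2N=10, M+R=10
member 0 (0-1): L=3.2467, (cx,cy)=(0.4177,0.9086)
member 1 (0-2): L=2.7450, (cx,cy)=(1.0000,0.0000)
member 2 (1-2): L=3.2606, (cx,cy)=(0.4260,-0.9047)
member 3 (1-3): L=2.8511, (cx,cy)=(1.0000,-0.0084)
member 4 (2-3): L=3.2709, (cx,cy)=(0.4470,0.8945)
member 5 (2-4): L=2.9550, (cx,cy)=(1.0000,0.0000)
member 6 (3-4): L=3.2849, (cx,cy)=(0.4545,-0.8907)
solve A·x = −loads:
  F[0-1] = -5236.2253 N (compression)
  F[0-2] = -2193.9233 N (compression)
  F[1-2] = +2952.7143 N (tension)
  F[1-3] = +349.0917 N (tension)
  F[2-3] = -2986.3126 N (compression)
  F[2-4] = +398.6898 N (tension)
  F[3-4] = -877.1958 N (compression)
  Rx@0 = +4380.8400 N
  Ry@0 = +4757.6728 N
  Ry@4 = +781.3572 N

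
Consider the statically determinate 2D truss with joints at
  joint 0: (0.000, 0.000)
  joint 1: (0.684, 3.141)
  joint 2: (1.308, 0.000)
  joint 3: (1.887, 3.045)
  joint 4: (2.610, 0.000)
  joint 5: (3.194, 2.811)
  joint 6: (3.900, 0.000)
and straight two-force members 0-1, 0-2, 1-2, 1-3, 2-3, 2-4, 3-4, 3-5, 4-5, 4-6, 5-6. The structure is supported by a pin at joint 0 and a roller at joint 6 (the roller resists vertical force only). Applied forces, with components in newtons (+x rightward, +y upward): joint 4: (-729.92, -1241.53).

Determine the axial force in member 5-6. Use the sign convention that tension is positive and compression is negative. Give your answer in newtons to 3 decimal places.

-856.675

N=7 nodes, M=11 members, R=3 reactions → 2N=14, M+R=14
member 0 (0-1): L=3.2146, (cx,cy)=(0.2128,0.9771)
member 1 (0-2): L=1.3080, (cx,cy)=(1.0000,0.0000)
member 2 (1-2): L=3.2024, (cx,cy)=(0.1949,-0.9808)
member 3 (1-3): L=1.2068, (cx,cy)=(0.9968,-0.0795)
member 4 (2-3): L=3.0996, (cx,cy)=(0.1868,0.9824)
member 5 (2-4): L=1.3020, (cx,cy)=(1.0000,0.0000)
member 6 (3-4): L=3.1297, (cx,cy)=(0.2310,-0.9730)
member 7 (3-5): L=1.3278, (cx,cy)=(0.9843,-0.1762)
member 8 (4-5): L=2.8710, (cx,cy)=(0.2034,0.9791)
member 9 (4-6): L=1.2900, (cx,cy)=(1.0000,0.0000)
member 10 (5-6): L=2.8983, (cx,cy)=(0.2436,-0.9699)
solve A·x = −loads:
  F[0-1] = -420.2842 N (compression)
  F[0-2] = -640.4926 N (compression)
  F[1-2] = +432.8228 N (tension)
  F[1-3] = -174.3174 N (compression)
  F[2-3] = -432.1329 N (compression)
  F[2-4] = -475.4322 N (compression)
  F[3-4] = +489.7245 N (tension)
  F[3-5] = -373.4672 N (compression)
  F[4-5] = +781.3888 N (tension)
  F[4-6] = +208.6781 N (tension)
  F[5-6] = -856.6748 N (compression)
  Rx@0 = +729.9200 N
  Ry@0 = +410.6599 N
  Ry@6 = +830.8701 N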